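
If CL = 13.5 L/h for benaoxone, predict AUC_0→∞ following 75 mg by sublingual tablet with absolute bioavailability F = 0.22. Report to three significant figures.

AUC_0→∞ = F × Dose / CL
        = 0.22 × 75 / 13.5 = 1.22222 mg/L·h

AUC = 1.22 mg/L·h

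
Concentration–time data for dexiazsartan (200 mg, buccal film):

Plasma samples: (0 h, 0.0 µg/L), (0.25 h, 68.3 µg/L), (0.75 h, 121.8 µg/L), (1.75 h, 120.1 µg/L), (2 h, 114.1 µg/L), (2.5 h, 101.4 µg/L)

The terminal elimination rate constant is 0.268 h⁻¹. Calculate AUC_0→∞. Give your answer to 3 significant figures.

Trapezoidal AUC_0→2.5:
  [0→0.25]: (0.0+68.3)/2 × 0.25 = 8.5375
  [0.25→0.75]: (68.3+121.8)/2 × 0.5 = 47.525
  [0.75→1.75]: (121.8+120.1)/2 × 1 = 120.95
  [1.75→2]: (120.1+114.1)/2 × 0.25 = 29.275
  [2→2.5]: (114.1+101.4)/2 × 0.5 = 53.875
  Sum = 260.1625 µg/L·h
Extrapolated tail: C_last / k_e = 101.4 / 0.268 = 378.358
AUC_0→∞ = 260.1625 + 378.358 = 638.5205 µg/L·h

AUC = 639 µg/L·h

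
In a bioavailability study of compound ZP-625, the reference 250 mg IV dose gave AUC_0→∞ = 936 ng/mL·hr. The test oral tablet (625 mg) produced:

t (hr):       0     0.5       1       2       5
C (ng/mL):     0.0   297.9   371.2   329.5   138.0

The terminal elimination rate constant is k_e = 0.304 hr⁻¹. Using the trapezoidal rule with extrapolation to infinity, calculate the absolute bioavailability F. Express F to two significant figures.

Trapezoidal AUC_0→5 (oral tablet):
  [0→0.5]: (0.0+297.9)/2 × 0.5 = 74.475
  [0.5→1]: (297.9+371.2)/2 × 0.5 = 167.275
  [1→2]: (371.2+329.5)/2 × 1 = 350.35
  [2→5]: (329.5+138.0)/2 × 3 = 701.25
  Sum = 1293.35 ng/mL·hr
Tail: C_last/k_e = 138.0/0.304 = 453.947
AUC_0→∞ (oral tablet) = 1293.35 + 453.947 = 1747.297 ng/mL·hr
F = (AUC_ev/D_ev)/(AUC_iv/D_iv) = (1747.297/625)/(936/250) = 2.7956752/3.744 = 0.7467

F = 0.75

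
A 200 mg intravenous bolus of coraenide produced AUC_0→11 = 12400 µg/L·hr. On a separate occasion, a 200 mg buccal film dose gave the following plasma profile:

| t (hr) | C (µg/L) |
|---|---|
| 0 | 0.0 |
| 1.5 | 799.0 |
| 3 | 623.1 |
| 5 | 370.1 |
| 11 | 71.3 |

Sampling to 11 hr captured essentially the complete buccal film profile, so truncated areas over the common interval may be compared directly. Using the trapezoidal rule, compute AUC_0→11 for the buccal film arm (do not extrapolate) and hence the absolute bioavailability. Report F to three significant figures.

Trapezoidal AUC_0→11 (buccal film):
  [0→1.5]: (0.0+799.0)/2 × 1.5 = 599.25
  [1.5→3]: (799.0+623.1)/2 × 1.5 = 1066.575
  [3→5]: (623.1+370.1)/2 × 2 = 993.2
  [5→11]: (370.1+71.3)/2 × 6 = 1324.2
  Sum = 3983.225 µg/L·hr
F = (AUC_ev/D_ev)/(AUC_iv/D_iv) = (3983.225/200)/(12400/200) = 19.916125/62 = 0.3212

F = 0.321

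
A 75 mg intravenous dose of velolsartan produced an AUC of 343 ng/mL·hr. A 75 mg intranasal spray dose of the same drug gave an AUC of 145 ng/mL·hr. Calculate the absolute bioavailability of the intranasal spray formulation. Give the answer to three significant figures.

F = (AUC_ev / D_ev) / (AUC_iv / D_iv)
  = (145/75) / (343/75)
  = 1.93333 / 4.57333 = 0.4227

F = 0.423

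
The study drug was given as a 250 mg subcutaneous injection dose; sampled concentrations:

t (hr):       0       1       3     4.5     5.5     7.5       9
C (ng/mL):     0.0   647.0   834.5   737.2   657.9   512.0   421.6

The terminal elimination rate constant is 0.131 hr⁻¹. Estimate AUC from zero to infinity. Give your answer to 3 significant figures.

AUC = 8770 ng/mL·hr

Trapezoidal AUC_0→9:
  [0→1]: (0.0+647.0)/2 × 1 = 323.5
  [1→3]: (647.0+834.5)/2 × 2 = 1481.5
  [3→4.5]: (834.5+737.2)/2 × 1.5 = 1178.775
  [4.5→5.5]: (737.2+657.9)/2 × 1 = 697.55
  [5.5→7.5]: (657.9+512.0)/2 × 2 = 1169.9
  [7.5→9]: (512.0+421.6)/2 × 1.5 = 700.2
  Sum = 5551.425 ng/mL·hr
Extrapolated tail: C_last / k_e = 421.6 / 0.131 = 3218.321
AUC_0→∞ = 5551.425 + 3218.321 = 8769.746 ng/mL·hr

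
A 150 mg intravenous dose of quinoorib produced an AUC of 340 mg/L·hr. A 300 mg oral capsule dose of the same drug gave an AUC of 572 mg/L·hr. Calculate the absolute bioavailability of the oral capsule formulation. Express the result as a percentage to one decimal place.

F = (AUC_ev / D_ev) / (AUC_iv / D_iv)
  = (572/300) / (340/150)
  = 1.90667 / 2.26667 = 0.8412
  = 84.12%

F = 84.1%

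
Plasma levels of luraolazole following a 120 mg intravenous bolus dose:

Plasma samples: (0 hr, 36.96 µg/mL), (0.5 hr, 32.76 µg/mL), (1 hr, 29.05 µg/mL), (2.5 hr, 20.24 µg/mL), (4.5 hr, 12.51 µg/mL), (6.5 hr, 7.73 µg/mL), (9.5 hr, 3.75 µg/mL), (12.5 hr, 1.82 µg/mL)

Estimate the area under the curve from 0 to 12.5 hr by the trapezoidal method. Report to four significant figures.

Trapezoidal AUC_0→12.5:
  [0→0.5]: (36.96+32.76)/2 × 0.5 = 17.43
  [0.5→1]: (32.76+29.05)/2 × 0.5 = 15.4525
  [1→2.5]: (29.05+20.24)/2 × 1.5 = 36.9675
  [2.5→4.5]: (20.24+12.51)/2 × 2 = 32.75
  [4.5→6.5]: (12.51+7.73)/2 × 2 = 20.24
  [6.5→9.5]: (7.73+3.75)/2 × 3 = 17.22
  [9.5→12.5]: (3.75+1.82)/2 × 3 = 8.355
  Sum = 148.415 µg/mL·hr

AUC = 148.4 µg/mL·hr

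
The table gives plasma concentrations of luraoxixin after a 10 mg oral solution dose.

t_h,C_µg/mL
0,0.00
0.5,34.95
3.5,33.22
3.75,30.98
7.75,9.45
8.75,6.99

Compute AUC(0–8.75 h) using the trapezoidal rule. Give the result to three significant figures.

AUC = 208 µg/mL·h

Trapezoidal AUC_0→8.75:
  [0→0.5]: (0.00+34.95)/2 × 0.5 = 8.7375
  [0.5→3.5]: (34.95+33.22)/2 × 3 = 102.255
  [3.5→3.75]: (33.22+30.98)/2 × 0.25 = 8.025
  [3.75→7.75]: (30.98+9.45)/2 × 4 = 80.86
  [7.75→8.75]: (9.45+6.99)/2 × 1 = 8.22
  Sum = 208.0975 µg/mL·h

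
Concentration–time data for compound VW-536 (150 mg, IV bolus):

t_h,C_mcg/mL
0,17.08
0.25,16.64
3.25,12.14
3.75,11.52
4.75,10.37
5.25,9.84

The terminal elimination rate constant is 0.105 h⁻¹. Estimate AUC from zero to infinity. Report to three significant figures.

Trapezoidal AUC_0→5.25:
  [0→0.25]: (17.08+16.64)/2 × 0.25 = 4.215
  [0.25→3.25]: (16.64+12.14)/2 × 3 = 43.17
  [3.25→3.75]: (12.14+11.52)/2 × 0.5 = 5.915
  [3.75→4.75]: (11.52+10.37)/2 × 1 = 10.945
  [4.75→5.25]: (10.37+9.84)/2 × 0.5 = 5.0525
  Sum = 69.2975 mcg/mL·h
Extrapolated tail: C_last / k_e = 9.84 / 0.105 = 93.714
AUC_0→∞ = 69.2975 + 93.714 = 163.0115 mcg/mL·h

AUC = 163 mcg/mL·h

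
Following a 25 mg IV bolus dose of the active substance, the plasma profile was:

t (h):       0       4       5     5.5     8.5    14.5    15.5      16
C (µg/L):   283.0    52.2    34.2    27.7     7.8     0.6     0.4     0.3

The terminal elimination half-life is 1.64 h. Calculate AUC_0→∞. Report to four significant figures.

Trapezoidal AUC_0→16:
  [0→4]: (283.0+52.2)/2 × 4 = 670.4
  [4→5]: (52.2+34.2)/2 × 1 = 43.2
  [5→5.5]: (34.2+27.7)/2 × 0.5 = 15.475
  [5.5→8.5]: (27.7+7.8)/2 × 3 = 53.25
  [8.5→14.5]: (7.8+0.6)/2 × 6 = 25.2
  [14.5→15.5]: (0.6+0.4)/2 × 1 = 0.5
  [15.5→16]: (0.4+0.3)/2 × 0.5 = 0.175
  Sum = 808.2 µg/L·h
k_e = ln2 / t½ = 0.693147 / 1.64 = 0.4227 h^-1
Extrapolated tail: C_last / k_e = 0.3 / 0.4227 = 0.710
AUC_0→∞ = 808.2 + 0.710 = 808.91 µg/L·h

AUC = 808.9 µg/L·h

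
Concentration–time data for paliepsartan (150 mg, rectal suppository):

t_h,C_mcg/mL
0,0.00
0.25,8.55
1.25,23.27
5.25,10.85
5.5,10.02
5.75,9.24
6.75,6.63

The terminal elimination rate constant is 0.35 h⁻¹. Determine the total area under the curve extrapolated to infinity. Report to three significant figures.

AUC = 117 mcg/mL·h

Trapezoidal AUC_0→6.75:
  [0→0.25]: (0.00+8.55)/2 × 0.25 = 1.06875
  [0.25→1.25]: (8.55+23.27)/2 × 1 = 15.91
  [1.25→5.25]: (23.27+10.85)/2 × 4 = 68.24
  [5.25→5.5]: (10.85+10.02)/2 × 0.25 = 2.60875
  [5.5→5.75]: (10.02+9.24)/2 × 0.25 = 2.4075
  [5.75→6.75]: (9.24+6.63)/2 × 1 = 7.935
  Sum = 98.17 mcg/mL·h
Extrapolated tail: C_last / k_e = 6.63 / 0.35 = 18.943
AUC_0→∞ = 98.17 + 18.943 = 117.113 mcg/mL·h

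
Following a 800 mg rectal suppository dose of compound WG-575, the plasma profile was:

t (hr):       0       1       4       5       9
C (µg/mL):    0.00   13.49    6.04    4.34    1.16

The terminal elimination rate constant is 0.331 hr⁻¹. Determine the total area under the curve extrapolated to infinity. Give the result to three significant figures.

Trapezoidal AUC_0→9:
  [0→1]: (0.00+13.49)/2 × 1 = 6.745
  [1→4]: (13.49+6.04)/2 × 3 = 29.295
  [4→5]: (6.04+4.34)/2 × 1 = 5.19
  [5→9]: (4.34+1.16)/2 × 4 = 11.0
  Sum = 52.23 µg/mL·hr
Extrapolated tail: C_last / k_e = 1.16 / 0.331 = 3.505
AUC_0→∞ = 52.23 + 3.505 = 55.735 µg/mL·hr

AUC = 55.7 µg/mL·hr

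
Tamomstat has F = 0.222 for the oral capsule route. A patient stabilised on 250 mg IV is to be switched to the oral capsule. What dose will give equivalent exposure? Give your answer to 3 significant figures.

For equal systemic exposure: F × D_ev = D_iv
D_ev = D_iv / F = 250 / 0.222 = 1126.13 mg

D_oral = 1130 mg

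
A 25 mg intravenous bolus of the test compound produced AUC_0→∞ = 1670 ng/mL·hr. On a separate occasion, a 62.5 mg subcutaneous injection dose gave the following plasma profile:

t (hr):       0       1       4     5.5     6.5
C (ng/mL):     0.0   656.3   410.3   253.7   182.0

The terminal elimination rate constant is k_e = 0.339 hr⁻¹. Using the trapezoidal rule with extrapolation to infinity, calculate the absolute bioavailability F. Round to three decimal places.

F = 0.762

Trapezoidal AUC_0→6.5 (subcutaneous injection):
  [0→1]: (0.0+656.3)/2 × 1 = 328.15
  [1→4]: (656.3+410.3)/2 × 3 = 1599.9
  [4→5.5]: (410.3+253.7)/2 × 1.5 = 498.0
  [5.5→6.5]: (253.7+182.0)/2 × 1 = 217.85
  Sum = 2643.9 ng/mL·hr
Tail: C_last/k_e = 182.0/0.339 = 536.873
AUC_0→∞ (subcutaneous injection) = 2643.9 + 536.873 = 3180.773 ng/mL·hr
F = (AUC_ev/D_ev)/(AUC_iv/D_iv) = (3180.773/62.5)/(1670/25) = 50.892368/66.8 = 0.7619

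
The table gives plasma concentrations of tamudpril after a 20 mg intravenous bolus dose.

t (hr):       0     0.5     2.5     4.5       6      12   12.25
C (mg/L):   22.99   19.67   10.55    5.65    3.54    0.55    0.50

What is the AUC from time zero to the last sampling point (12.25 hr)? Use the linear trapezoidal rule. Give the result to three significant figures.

AUC = 76.4 mg/L·hr

Trapezoidal AUC_0→12.25:
  [0→0.5]: (22.99+19.67)/2 × 0.5 = 10.665
  [0.5→2.5]: (19.67+10.55)/2 × 2 = 30.22
  [2.5→4.5]: (10.55+5.65)/2 × 2 = 16.2
  [4.5→6]: (5.65+3.54)/2 × 1.5 = 6.8925
  [6→12]: (3.54+0.55)/2 × 6 = 12.27
  [12→12.25]: (0.55+0.50)/2 × 0.25 = 0.13125
  Sum = 76.37875 mg/L·hr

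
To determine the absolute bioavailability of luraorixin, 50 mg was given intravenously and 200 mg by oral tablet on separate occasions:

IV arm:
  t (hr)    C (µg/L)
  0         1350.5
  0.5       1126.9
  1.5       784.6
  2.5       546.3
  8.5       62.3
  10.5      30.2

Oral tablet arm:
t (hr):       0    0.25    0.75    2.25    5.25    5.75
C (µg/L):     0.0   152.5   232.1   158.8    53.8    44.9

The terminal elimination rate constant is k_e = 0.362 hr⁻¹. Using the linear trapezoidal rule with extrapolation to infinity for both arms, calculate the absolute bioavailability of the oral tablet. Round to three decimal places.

F = 0.052

Trapezoidal AUC_0→10.5 (IV):
  [0→0.5]: (1350.5+1126.9)/2 × 0.5 = 619.35
  [0.5→1.5]: (1126.9+784.6)/2 × 1 = 955.75
  [1.5→2.5]: (784.6+546.3)/2 × 1 = 665.45
  [2.5→8.5]: (546.3+62.3)/2 × 6 = 1825.8
  [8.5→10.5]: (62.3+30.2)/2 × 2 = 92.5
  Sum = 4158.85 µg/L·hr
IV tail: 30.2/0.362 = 83.425; AUC_iv,0→∞ = 4158.85 + 83.425 = 4242.275 µg/L·hr
Trapezoidal AUC_0→5.75 (oral tablet):
  [0→0.25]: (0.0+152.5)/2 × 0.25 = 19.0625
  [0.25→0.75]: (152.5+232.1)/2 × 0.5 = 96.15
  [0.75→2.25]: (232.1+158.8)/2 × 1.5 = 293.175
  [2.25→5.25]: (158.8+53.8)/2 × 3 = 318.9
  [5.25→5.75]: (53.8+44.9)/2 × 0.5 = 24.675
  Sum = 751.9625 µg/L·hr
oral tablet tail: 44.9/0.362 = 124.033; AUC_ev,0→∞ = 751.9625 + 124.033 = 875.9955 µg/L·hr
F = (AUC_ev/D_ev)/(AUC_iv/D_iv) = (875.9955/200)/(4242.275/50) = 4.3799775/84.8455 = 0.0516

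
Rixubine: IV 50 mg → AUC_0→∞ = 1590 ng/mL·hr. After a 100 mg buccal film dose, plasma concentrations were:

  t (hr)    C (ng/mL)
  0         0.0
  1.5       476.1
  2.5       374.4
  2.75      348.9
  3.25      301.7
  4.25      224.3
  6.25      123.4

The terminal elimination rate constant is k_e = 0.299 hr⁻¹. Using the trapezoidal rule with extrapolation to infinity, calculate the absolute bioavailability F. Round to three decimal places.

Trapezoidal AUC_0→6.25 (buccal film):
  [0→1.5]: (0.0+476.1)/2 × 1.5 = 357.075
  [1.5→2.5]: (476.1+374.4)/2 × 1 = 425.25
  [2.5→2.75]: (374.4+348.9)/2 × 0.25 = 90.4125
  [2.75→3.25]: (348.9+301.7)/2 × 0.5 = 162.65
  [3.25→4.25]: (301.7+224.3)/2 × 1 = 263.0
  [4.25→6.25]: (224.3+123.4)/2 × 2 = 347.7
  Sum = 1646.0875 ng/mL·hr
Tail: C_last/k_e = 123.4/0.299 = 412.709
AUC_0→∞ (buccal film) = 1646.0875 + 412.709 = 2058.7965 ng/mL·hr
F = (AUC_ev/D_ev)/(AUC_iv/D_iv) = (2058.7965/100)/(1590/50) = 20.587965/31.8 = 0.6474

F = 0.647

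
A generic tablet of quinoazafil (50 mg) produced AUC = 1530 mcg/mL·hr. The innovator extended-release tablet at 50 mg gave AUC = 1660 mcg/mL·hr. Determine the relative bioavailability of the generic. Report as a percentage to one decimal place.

F_rel = 92.2%

F_rel = (AUC_test/D_test) / (AUC_ref/D_ref)
      = (1530/50) / (1660/50)
      = 30.6 / 33.2 = 0.9217 = 92.17%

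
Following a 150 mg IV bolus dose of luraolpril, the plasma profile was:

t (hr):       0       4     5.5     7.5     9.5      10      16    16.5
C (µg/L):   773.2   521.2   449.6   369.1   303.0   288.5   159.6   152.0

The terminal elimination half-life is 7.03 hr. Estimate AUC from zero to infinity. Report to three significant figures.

AUC = 7920 µg/L·hr

Trapezoidal AUC_0→16.5:
  [0→4]: (773.2+521.2)/2 × 4 = 2588.8
  [4→5.5]: (521.2+449.6)/2 × 1.5 = 728.1
  [5.5→7.5]: (449.6+369.1)/2 × 2 = 818.7
  [7.5→9.5]: (369.1+303.0)/2 × 2 = 672.1
  [9.5→10]: (303.0+288.5)/2 × 0.5 = 147.875
  [10→16]: (288.5+159.6)/2 × 6 = 1344.3
  [16→16.5]: (159.6+152.0)/2 × 0.5 = 77.9
  Sum = 6377.775 µg/L·hr
k_e = ln2 / t½ = 0.693147 / 7.03 = 0.0986 hr^-1
Extrapolated tail: C_last / k_e = 152.0 / 0.0986 = 1541.582
AUC_0→∞ = 6377.775 + 1541.582 = 7919.357 µg/L·hr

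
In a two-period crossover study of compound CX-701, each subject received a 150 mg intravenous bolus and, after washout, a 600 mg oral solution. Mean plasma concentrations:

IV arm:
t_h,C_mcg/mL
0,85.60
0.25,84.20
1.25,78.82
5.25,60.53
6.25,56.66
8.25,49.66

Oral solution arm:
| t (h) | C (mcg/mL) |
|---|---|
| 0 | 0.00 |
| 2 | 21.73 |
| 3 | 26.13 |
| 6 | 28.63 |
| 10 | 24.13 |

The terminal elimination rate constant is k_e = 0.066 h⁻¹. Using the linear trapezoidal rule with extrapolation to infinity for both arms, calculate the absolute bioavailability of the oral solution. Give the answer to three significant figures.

F = 0.115

Trapezoidal AUC_0→8.25 (IV):
  [0→0.25]: (85.60+84.20)/2 × 0.25 = 21.225
  [0.25→1.25]: (84.20+78.82)/2 × 1 = 81.51
  [1.25→5.25]: (78.82+60.53)/2 × 4 = 278.7
  [5.25→6.25]: (60.53+56.66)/2 × 1 = 58.595
  [6.25→8.25]: (56.66+49.66)/2 × 2 = 106.32
  Sum = 546.35 mcg/mL·h
IV tail: 49.66/0.066 = 752.424; AUC_iv,0→∞ = 546.35 + 752.424 = 1298.774 mcg/mL·h
Trapezoidal AUC_0→10 (oral solution):
  [0→2]: (0.00+21.73)/2 × 2 = 21.73
  [2→3]: (21.73+26.13)/2 × 1 = 23.93
  [3→6]: (26.13+28.63)/2 × 3 = 82.14
  [6→10]: (28.63+24.13)/2 × 4 = 105.52
  Sum = 233.32 mcg/mL·h
oral solution tail: 24.13/0.066 = 365.606; AUC_ev,0→∞ = 233.32 + 365.606 = 598.926 mcg/mL·h
F = (AUC_ev/D_ev)/(AUC_iv/D_iv) = (598.926/600)/(1298.774/150) = 0.99821/8.65849 = 0.1153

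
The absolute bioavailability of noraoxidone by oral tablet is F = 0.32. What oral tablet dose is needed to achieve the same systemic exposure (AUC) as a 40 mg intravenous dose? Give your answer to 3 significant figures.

For equal systemic exposure: F × D_ev = D_iv
D_ev = D_iv / F = 40 / 0.32 = 125 mg

D_oral = 125 mg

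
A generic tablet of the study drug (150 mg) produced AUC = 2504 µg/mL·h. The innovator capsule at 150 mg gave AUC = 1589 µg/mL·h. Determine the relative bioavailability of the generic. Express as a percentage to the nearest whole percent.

F_rel = (AUC_test/D_test) / (AUC_ref/D_ref)
      = (2504/150) / (1589/150)
      = 16.6933 / 10.5933 = 1.5758 = 157.58%

F_rel = 158%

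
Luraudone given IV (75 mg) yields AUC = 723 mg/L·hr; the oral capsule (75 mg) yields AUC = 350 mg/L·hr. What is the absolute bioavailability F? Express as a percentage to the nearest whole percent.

F = (AUC_ev / D_ev) / (AUC_iv / D_iv)
  = (350/75) / (723/75)
  = 4.66667 / 9.64 = 0.4841
  = 48.41%

F = 48%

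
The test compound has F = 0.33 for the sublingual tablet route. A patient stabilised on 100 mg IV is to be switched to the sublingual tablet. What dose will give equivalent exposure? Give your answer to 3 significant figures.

D_sublingual = 303 mg

For equal systemic exposure: F × D_ev = D_iv
D_ev = D_iv / F = 100 / 0.33 = 303.03 mg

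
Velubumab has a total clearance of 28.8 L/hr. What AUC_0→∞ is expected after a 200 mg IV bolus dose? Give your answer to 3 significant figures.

AUC = 6.94 mg/L·hr

AUC_0→∞ = Dose_iv / CL
        = 200 / 28.8 = 6.94444 mg/L·hr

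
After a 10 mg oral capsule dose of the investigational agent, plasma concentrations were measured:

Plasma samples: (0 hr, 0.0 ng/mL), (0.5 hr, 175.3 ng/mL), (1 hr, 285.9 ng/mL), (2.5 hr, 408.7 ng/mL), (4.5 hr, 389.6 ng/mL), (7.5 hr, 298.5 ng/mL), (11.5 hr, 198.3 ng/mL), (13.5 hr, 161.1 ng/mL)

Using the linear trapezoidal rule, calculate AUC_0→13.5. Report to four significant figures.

AUC = 3864 ng/mL·hr

Trapezoidal AUC_0→13.5:
  [0→0.5]: (0.0+175.3)/2 × 0.5 = 43.825
  [0.5→1]: (175.3+285.9)/2 × 0.5 = 115.3
  [1→2.5]: (285.9+408.7)/2 × 1.5 = 520.95
  [2.5→4.5]: (408.7+389.6)/2 × 2 = 798.3
  [4.5→7.5]: (389.6+298.5)/2 × 3 = 1032.15
  [7.5→11.5]: (298.5+198.3)/2 × 4 = 993.6
  [11.5→13.5]: (198.3+161.1)/2 × 2 = 359.4
  Sum = 3863.525 ng/mL·hr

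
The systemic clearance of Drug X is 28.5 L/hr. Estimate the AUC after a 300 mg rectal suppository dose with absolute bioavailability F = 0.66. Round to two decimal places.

AUC = 6.95 mg/L·hr

AUC_0→∞ = F × Dose / CL
        = 0.66 × 300 / 28.5 = 6.94737 mg/L·hr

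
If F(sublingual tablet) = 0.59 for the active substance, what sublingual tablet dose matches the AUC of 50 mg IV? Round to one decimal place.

D_sublingual = 84.7 mg

For equal systemic exposure: F × D_ev = D_iv
D_ev = D_iv / F = 50 / 0.59 = 84.7458 mg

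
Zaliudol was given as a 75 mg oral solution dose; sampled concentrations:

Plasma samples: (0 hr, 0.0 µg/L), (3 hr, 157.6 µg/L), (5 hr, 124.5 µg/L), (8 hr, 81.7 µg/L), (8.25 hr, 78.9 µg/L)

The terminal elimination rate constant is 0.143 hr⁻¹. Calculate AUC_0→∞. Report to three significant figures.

Trapezoidal AUC_0→8.25:
  [0→3]: (0.0+157.6)/2 × 3 = 236.4
  [3→5]: (157.6+124.5)/2 × 2 = 282.1
  [5→8]: (124.5+81.7)/2 × 3 = 309.3
  [8→8.25]: (81.7+78.9)/2 × 0.25 = 20.075
  Sum = 847.875 µg/L·hr
Extrapolated tail: C_last / k_e = 78.9 / 0.143 = 551.748
AUC_0→∞ = 847.875 + 551.748 = 1399.623 µg/L·hr

AUC = 1400 µg/L·hr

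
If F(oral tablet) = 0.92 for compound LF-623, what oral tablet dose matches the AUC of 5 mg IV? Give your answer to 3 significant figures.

For equal systemic exposure: F × D_ev = D_iv
D_ev = D_iv / F = 5 / 0.92 = 5.43478 mg

D_oral = 5.43 mg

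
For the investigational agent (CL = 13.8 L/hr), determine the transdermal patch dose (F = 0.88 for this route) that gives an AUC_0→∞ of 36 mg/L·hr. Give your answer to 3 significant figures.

Dose = 565 mg

Dose = CL × AUC_0→∞ / F
     = 13.8 × 36 / 0.88 = 564.545 mg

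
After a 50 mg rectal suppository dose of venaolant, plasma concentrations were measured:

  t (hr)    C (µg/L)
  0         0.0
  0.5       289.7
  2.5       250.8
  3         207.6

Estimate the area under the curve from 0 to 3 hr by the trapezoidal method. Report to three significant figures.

AUC = 728 µg/L·hr

Trapezoidal AUC_0→3:
  [0→0.5]: (0.0+289.7)/2 × 0.5 = 72.425
  [0.5→2.5]: (289.7+250.8)/2 × 2 = 540.5
  [2.5→3]: (250.8+207.6)/2 × 0.5 = 114.6
  Sum = 727.525 µg/L·hr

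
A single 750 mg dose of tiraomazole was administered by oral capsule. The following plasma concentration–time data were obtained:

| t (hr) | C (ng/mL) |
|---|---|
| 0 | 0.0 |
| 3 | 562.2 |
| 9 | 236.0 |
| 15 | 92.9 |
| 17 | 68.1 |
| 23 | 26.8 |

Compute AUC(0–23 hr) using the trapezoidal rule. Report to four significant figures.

Trapezoidal AUC_0→23:
  [0→3]: (0.0+562.2)/2 × 3 = 843.3
  [3→9]: (562.2+236.0)/2 × 6 = 2394.6
  [9→15]: (236.0+92.9)/2 × 6 = 986.7
  [15→17]: (92.9+68.1)/2 × 2 = 161.0
  [17→23]: (68.1+26.8)/2 × 6 = 284.7
  Sum = 4670.3 ng/mL·hr

AUC = 4670 ng/mL·hr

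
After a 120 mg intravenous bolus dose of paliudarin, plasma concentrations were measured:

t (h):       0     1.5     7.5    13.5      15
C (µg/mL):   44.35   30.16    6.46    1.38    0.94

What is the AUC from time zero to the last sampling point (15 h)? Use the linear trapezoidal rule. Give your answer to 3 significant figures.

Trapezoidal AUC_0→15:
  [0→1.5]: (44.35+30.16)/2 × 1.5 = 55.8825
  [1.5→7.5]: (30.16+6.46)/2 × 6 = 109.86
  [7.5→13.5]: (6.46+1.38)/2 × 6 = 23.52
  [13.5→15]: (1.38+0.94)/2 × 1.5 = 1.74
  Sum = 191.0025 µg/mL·h

AUC = 191 µg/mL·h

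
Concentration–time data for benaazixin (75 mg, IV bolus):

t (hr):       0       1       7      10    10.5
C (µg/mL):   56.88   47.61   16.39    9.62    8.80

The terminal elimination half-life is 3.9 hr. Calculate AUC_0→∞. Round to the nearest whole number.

AUC = 337 µg/mL·hr

Trapezoidal AUC_0→10.5:
  [0→1]: (56.88+47.61)/2 × 1 = 52.245
  [1→7]: (47.61+16.39)/2 × 6 = 192.0
  [7→10]: (16.39+9.62)/2 × 3 = 39.015
  [10→10.5]: (9.62+8.80)/2 × 0.5 = 4.605
  Sum = 287.865 µg/mL·hr
k_e = ln2 / t½ = 0.693147 / 3.9 = 0.1777 hr^-1
Extrapolated tail: C_last / k_e = 8.80 / 0.1777 = 49.522
AUC_0→∞ = 287.865 + 49.522 = 337.387 µg/mL·hr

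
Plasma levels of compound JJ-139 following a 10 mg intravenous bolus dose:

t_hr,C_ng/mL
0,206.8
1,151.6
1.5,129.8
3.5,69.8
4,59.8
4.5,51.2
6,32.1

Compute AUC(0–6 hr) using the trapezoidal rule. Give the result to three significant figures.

Trapezoidal AUC_0→6:
  [0→1]: (206.8+151.6)/2 × 1 = 179.2
  [1→1.5]: (151.6+129.8)/2 × 0.5 = 70.35
  [1.5→3.5]: (129.8+69.8)/2 × 2 = 199.6
  [3.5→4]: (69.8+59.8)/2 × 0.5 = 32.4
  [4→4.5]: (59.8+51.2)/2 × 0.5 = 27.75
  [4.5→6]: (51.2+32.1)/2 × 1.5 = 62.475
  Sum = 571.775 ng/mL·hr

AUC = 572 ng/mL·hr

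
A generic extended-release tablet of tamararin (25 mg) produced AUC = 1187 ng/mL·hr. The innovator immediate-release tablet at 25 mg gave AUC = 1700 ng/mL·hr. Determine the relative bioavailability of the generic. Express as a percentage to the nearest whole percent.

F_rel = 70%

F_rel = (AUC_test/D_test) / (AUC_ref/D_ref)
      = (1187/25) / (1700/25)
      = 47.48 / 68 = 0.6982 = 69.82%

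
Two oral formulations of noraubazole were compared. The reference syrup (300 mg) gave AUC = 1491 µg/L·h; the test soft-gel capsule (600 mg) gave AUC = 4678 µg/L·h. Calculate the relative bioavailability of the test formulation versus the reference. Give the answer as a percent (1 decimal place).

F_rel = (AUC_test/D_test) / (AUC_ref/D_ref)
      = (4678/600) / (1491/300)
      = 7.79667 / 4.97 = 1.5687 = 156.87%

F_rel = 156.9%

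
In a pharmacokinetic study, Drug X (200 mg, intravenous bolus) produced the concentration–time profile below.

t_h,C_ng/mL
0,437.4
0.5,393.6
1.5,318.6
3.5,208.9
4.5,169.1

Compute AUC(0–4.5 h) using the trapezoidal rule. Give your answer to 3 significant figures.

AUC = 1280 ng/mL·h

Trapezoidal AUC_0→4.5:
  [0→0.5]: (437.4+393.6)/2 × 0.5 = 207.75
  [0.5→1.5]: (393.6+318.6)/2 × 1 = 356.1
  [1.5→3.5]: (318.6+208.9)/2 × 2 = 527.5
  [3.5→4.5]: (208.9+169.1)/2 × 1 = 189.0
  Sum = 1280.35 ng/mL·h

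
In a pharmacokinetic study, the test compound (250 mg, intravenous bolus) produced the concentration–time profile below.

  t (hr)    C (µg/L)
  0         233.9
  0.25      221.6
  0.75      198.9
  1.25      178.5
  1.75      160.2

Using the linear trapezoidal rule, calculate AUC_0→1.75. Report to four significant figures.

Trapezoidal AUC_0→1.75:
  [0→0.25]: (233.9+221.6)/2 × 0.25 = 56.9375
  [0.25→0.75]: (221.6+198.9)/2 × 0.5 = 105.125
  [0.75→1.25]: (198.9+178.5)/2 × 0.5 = 94.35
  [1.25→1.75]: (178.5+160.2)/2 × 0.5 = 84.675
  Sum = 341.0875 µg/L·hr

AUC = 341.1 µg/L·hr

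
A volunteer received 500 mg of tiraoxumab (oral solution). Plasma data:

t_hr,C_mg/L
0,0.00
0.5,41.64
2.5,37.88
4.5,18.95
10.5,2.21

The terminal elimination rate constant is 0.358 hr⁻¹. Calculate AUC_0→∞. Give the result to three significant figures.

AUC = 216 mg/L·hr

Trapezoidal AUC_0→10.5:
  [0→0.5]: (0.00+41.64)/2 × 0.5 = 10.41
  [0.5→2.5]: (41.64+37.88)/2 × 2 = 79.52
  [2.5→4.5]: (37.88+18.95)/2 × 2 = 56.83
  [4.5→10.5]: (18.95+2.21)/2 × 6 = 63.48
  Sum = 210.24 mg/L·hr
Extrapolated tail: C_last / k_e = 2.21 / 0.358 = 6.173
AUC_0→∞ = 210.24 + 6.173 = 216.413 mg/L·hr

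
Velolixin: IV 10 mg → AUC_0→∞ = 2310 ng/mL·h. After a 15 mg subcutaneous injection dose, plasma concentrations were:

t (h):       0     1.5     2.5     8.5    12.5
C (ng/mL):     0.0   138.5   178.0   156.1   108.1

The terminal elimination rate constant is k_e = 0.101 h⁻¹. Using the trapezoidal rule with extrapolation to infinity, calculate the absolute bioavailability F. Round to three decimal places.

F = 0.826

Trapezoidal AUC_0→12.5 (subcutaneous injection):
  [0→1.5]: (0.0+138.5)/2 × 1.5 = 103.875
  [1.5→2.5]: (138.5+178.0)/2 × 1 = 158.25
  [2.5→8.5]: (178.0+156.1)/2 × 6 = 1002.3
  [8.5→12.5]: (156.1+108.1)/2 × 4 = 528.4
  Sum = 1792.825 ng/mL·h
Tail: C_last/k_e = 108.1/0.101 = 1070.297
AUC_0→∞ (subcutaneous injection) = 1792.825 + 1070.297 = 2863.122 ng/mL·h
F = (AUC_ev/D_ev)/(AUC_iv/D_iv) = (2863.122/15)/(2310/10) = 190.8748/231 = 0.8263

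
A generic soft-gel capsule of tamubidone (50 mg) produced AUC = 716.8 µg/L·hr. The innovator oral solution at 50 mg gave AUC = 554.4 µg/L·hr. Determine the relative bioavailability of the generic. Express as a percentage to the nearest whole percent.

F_rel = (AUC_test/D_test) / (AUC_ref/D_ref)
      = (716.8/50) / (554.4/50)
      = 14.336 / 11.088 = 1.2929 = 129.29%

F_rel = 129%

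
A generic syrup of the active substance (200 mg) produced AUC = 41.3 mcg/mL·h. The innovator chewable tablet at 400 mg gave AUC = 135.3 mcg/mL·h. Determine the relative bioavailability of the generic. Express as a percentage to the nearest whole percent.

F_rel = (AUC_test/D_test) / (AUC_ref/D_ref)
      = (41.3/200) / (135.3/400)
      = 0.2065 / 0.33825 = 0.6105 = 61.05%

F_rel = 61%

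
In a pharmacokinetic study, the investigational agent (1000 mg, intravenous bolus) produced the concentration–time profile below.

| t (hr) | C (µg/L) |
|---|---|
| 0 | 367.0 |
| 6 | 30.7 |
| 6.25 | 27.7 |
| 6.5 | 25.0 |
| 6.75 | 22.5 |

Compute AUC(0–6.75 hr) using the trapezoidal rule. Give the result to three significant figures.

AUC = 1210 µg/L·hr

Trapezoidal AUC_0→6.75:
  [0→6]: (367.0+30.7)/2 × 6 = 1193.1
  [6→6.25]: (30.7+27.7)/2 × 0.25 = 7.3
  [6.25→6.5]: (27.7+25.0)/2 × 0.25 = 6.5875
  [6.5→6.75]: (25.0+22.5)/2 × 0.25 = 5.9375
  Sum = 1212.925 µg/L·hr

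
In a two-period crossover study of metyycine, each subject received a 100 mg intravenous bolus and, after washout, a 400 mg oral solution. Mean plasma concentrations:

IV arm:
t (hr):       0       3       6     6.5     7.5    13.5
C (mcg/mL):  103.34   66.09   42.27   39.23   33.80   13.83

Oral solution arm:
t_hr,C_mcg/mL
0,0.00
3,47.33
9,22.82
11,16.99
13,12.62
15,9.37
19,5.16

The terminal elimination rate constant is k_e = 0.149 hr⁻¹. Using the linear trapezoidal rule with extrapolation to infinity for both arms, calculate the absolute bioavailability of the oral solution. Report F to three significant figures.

F = 0.154

Trapezoidal AUC_0→13.5 (IV):
  [0→3]: (103.34+66.09)/2 × 3 = 254.145
  [3→6]: (66.09+42.27)/2 × 3 = 162.54
  [6→6.5]: (42.27+39.23)/2 × 0.5 = 20.375
  [6.5→7.5]: (39.23+33.80)/2 × 1 = 36.515
  [7.5→13.5]: (33.80+13.83)/2 × 6 = 142.89
  Sum = 616.465 mcg/mL·hr
IV tail: 13.83/0.149 = 92.819; AUC_iv,0→∞ = 616.465 + 92.819 = 709.284 mcg/mL·hr
Trapezoidal AUC_0→19 (oral solution):
  [0→3]: (0.00+47.33)/2 × 3 = 70.995
  [3→9]: (47.33+22.82)/2 × 6 = 210.45
  [9→11]: (22.82+16.99)/2 × 2 = 39.81
  [11→13]: (16.99+12.62)/2 × 2 = 29.61
  [13→15]: (12.62+9.37)/2 × 2 = 21.99
  [15→19]: (9.37+5.16)/2 × 4 = 29.06
  Sum = 401.915 mcg/mL·hr
oral solution tail: 5.16/0.149 = 34.631; AUC_ev,0→∞ = 401.915 + 34.631 = 436.546 mcg/mL·hr
F = (AUC_ev/D_ev)/(AUC_iv/D_iv) = (436.546/400)/(709.284/100) = 1.091365/7.09284 = 0.1539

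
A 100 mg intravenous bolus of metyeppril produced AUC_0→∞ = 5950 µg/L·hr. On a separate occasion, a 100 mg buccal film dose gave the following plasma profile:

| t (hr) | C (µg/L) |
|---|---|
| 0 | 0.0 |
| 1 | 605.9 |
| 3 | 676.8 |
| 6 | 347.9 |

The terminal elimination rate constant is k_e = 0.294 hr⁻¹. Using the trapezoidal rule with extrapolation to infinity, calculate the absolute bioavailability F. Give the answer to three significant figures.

Trapezoidal AUC_0→6 (buccal film):
  [0→1]: (0.0+605.9)/2 × 1 = 302.95
  [1→3]: (605.9+676.8)/2 × 2 = 1282.7
  [3→6]: (676.8+347.9)/2 × 3 = 1537.05
  Sum = 3122.7 µg/L·hr
Tail: C_last/k_e = 347.9/0.294 = 1183.333
AUC_0→∞ (buccal film) = 3122.7 + 1183.333 = 4306.033 µg/L·hr
F = (AUC_ev/D_ev)/(AUC_iv/D_iv) = (4306.033/100)/(5950/100) = 43.06033/59.5 = 0.7237

F = 0.724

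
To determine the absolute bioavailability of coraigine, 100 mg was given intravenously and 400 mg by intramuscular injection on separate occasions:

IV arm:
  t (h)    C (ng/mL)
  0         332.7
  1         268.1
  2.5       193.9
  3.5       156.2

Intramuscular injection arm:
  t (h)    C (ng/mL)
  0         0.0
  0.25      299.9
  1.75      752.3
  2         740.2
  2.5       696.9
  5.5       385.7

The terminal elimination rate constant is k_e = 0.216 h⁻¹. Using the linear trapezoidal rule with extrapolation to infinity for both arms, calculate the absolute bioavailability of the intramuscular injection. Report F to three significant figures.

Trapezoidal AUC_0→3.5 (IV):
  [0→1]: (332.7+268.1)/2 × 1 = 300.4
  [1→2.5]: (268.1+193.9)/2 × 1.5 = 346.5
  [2.5→3.5]: (193.9+156.2)/2 × 1 = 175.05
  Sum = 821.95 ng/mL·h
IV tail: 156.2/0.216 = 723.148; AUC_iv,0→∞ = 821.95 + 723.148 = 1545.098 ng/mL·h
Trapezoidal AUC_0→5.5 (intramuscular injection):
  [0→0.25]: (0.0+299.9)/2 × 0.25 = 37.4875
  [0.25→1.75]: (299.9+752.3)/2 × 1.5 = 789.15
  [1.75→2]: (752.3+740.2)/2 × 0.25 = 186.5625
  [2→2.5]: (740.2+696.9)/2 × 0.5 = 359.275
  [2.5→5.5]: (696.9+385.7)/2 × 3 = 1623.9
  Sum = 2996.375 ng/mL·h
intramuscular injection tail: 385.7/0.216 = 1785.648; AUC_ev,0→∞ = 2996.375 + 1785.648 = 4782.023 ng/mL·h
F = (AUC_ev/D_ev)/(AUC_iv/D_iv) = (4782.023/400)/(1545.098/100) = 11.9551/15.45098 = 0.7737

F = 0.774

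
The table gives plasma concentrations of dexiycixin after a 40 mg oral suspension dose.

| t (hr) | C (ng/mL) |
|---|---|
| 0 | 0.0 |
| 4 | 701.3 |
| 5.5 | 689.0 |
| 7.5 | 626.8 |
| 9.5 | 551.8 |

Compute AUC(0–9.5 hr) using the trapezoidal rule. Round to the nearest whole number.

AUC = 4940 ng/mL·hr

Trapezoidal AUC_0→9.5:
  [0→4]: (0.0+701.3)/2 × 4 = 1402.6
  [4→5.5]: (701.3+689.0)/2 × 1.5 = 1042.725
  [5.5→7.5]: (689.0+626.8)/2 × 2 = 1315.8
  [7.5→9.5]: (626.8+551.8)/2 × 2 = 1178.6
  Sum = 4939.725 ng/mL·hr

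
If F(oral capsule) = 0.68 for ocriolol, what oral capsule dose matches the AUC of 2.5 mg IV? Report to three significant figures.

For equal systemic exposure: F × D_ev = D_iv
D_ev = D_iv / F = 2.5 / 0.68 = 3.67647 mg

D_oral = 3.68 mg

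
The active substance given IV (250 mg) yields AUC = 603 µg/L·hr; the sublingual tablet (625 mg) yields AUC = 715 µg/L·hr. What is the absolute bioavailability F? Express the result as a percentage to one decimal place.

F = (AUC_ev / D_ev) / (AUC_iv / D_iv)
  = (715/625) / (603/250)
  = 1.144 / 2.412 = 0.4743
  = 47.43%

F = 47.4%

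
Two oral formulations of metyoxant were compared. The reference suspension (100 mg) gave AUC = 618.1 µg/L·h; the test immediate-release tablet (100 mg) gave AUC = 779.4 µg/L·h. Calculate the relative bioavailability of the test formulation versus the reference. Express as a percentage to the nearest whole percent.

F_rel = (AUC_test/D_test) / (AUC_ref/D_ref)
      = (779.4/100) / (618.1/100)
      = 7.794 / 6.181 = 1.2610 = 126.10%

F_rel = 126%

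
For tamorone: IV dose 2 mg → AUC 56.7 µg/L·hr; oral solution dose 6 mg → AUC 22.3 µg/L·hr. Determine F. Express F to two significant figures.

F = (AUC_ev / D_ev) / (AUC_iv / D_iv)
  = (22.3/6) / (56.7/2)
  = 3.71667 / 28.35 = 0.1311

F = 0.13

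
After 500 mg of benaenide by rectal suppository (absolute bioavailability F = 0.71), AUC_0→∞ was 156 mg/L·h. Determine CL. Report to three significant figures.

CL = 2.28 L/h

CL = F × Dose / AUC_0→∞
   = 0.71 × 500 / 156 = 2.27564 L/h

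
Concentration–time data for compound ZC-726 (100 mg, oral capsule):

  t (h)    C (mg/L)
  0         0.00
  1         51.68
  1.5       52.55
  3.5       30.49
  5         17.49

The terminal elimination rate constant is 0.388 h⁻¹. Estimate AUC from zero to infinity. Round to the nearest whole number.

Trapezoidal AUC_0→5:
  [0→1]: (0.00+51.68)/2 × 1 = 25.84
  [1→1.5]: (51.68+52.55)/2 × 0.5 = 26.0575
  [1.5→3.5]: (52.55+30.49)/2 × 2 = 83.04
  [3.5→5]: (30.49+17.49)/2 × 1.5 = 35.985
  Sum = 170.9225 mg/L·h
Extrapolated tail: C_last / k_e = 17.49 / 0.388 = 45.077
AUC_0→∞ = 170.9225 + 45.077 = 215.9995 mg/L·h

AUC = 216 mg/L·h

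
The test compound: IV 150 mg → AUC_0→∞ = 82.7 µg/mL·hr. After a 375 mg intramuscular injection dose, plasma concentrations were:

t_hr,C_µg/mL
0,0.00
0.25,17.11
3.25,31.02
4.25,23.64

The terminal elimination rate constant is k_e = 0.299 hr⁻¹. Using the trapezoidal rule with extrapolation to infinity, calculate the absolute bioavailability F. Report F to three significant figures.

Trapezoidal AUC_0→4.25 (intramuscular injection):
  [0→0.25]: (0.00+17.11)/2 × 0.25 = 2.13875
  [0.25→3.25]: (17.11+31.02)/2 × 3 = 72.195
  [3.25→4.25]: (31.02+23.64)/2 × 1 = 27.33
  Sum = 101.66375 µg/mL·hr
Tail: C_last/k_e = 23.64/0.299 = 79.064
AUC_0→∞ (intramuscular injection) = 101.66375 + 79.064 = 180.72775 µg/mL·hr
F = (AUC_ev/D_ev)/(AUC_iv/D_iv) = (180.72775/375)/(82.7/150) = 0.481941/0.551333 = 0.8741

F = 0.874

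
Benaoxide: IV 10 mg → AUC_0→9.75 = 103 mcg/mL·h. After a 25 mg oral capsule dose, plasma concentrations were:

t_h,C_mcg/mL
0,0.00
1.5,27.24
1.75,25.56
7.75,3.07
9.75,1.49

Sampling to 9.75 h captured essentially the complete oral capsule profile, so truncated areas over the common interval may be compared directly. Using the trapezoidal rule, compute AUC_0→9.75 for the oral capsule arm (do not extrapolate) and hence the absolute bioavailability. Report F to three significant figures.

F = 0.456

Trapezoidal AUC_0→9.75 (oral capsule):
  [0→1.5]: (0.00+27.24)/2 × 1.5 = 20.43
  [1.5→1.75]: (27.24+25.56)/2 × 0.25 = 6.6
  [1.75→7.75]: (25.56+3.07)/2 × 6 = 85.89
  [7.75→9.75]: (3.07+1.49)/2 × 2 = 4.56
  Sum = 117.48 mcg/mL·h
F = (AUC_ev/D_ev)/(AUC_iv/D_iv) = (117.48/25)/(103/10) = 4.6992/10.3 = 0.4562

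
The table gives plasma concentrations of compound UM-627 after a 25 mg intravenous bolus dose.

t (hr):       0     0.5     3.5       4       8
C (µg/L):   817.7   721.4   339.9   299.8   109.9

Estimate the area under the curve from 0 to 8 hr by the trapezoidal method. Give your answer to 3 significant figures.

Trapezoidal AUC_0→8:
  [0→0.5]: (817.7+721.4)/2 × 0.5 = 384.775
  [0.5→3.5]: (721.4+339.9)/2 × 3 = 1591.95
  [3.5→4]: (339.9+299.8)/2 × 0.5 = 159.925
  [4→8]: (299.8+109.9)/2 × 4 = 819.4
  Sum = 2956.05 µg/L·hr

AUC = 2960 µg/L·hr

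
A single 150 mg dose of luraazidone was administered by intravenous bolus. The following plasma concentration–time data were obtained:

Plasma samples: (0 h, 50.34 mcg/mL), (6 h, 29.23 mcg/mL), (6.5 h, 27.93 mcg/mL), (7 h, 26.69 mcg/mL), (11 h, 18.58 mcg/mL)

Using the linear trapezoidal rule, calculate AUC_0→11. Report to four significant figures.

Trapezoidal AUC_0→11:
  [0→6]: (50.34+29.23)/2 × 6 = 238.71
  [6→6.5]: (29.23+27.93)/2 × 0.5 = 14.29
  [6.5→7]: (27.93+26.69)/2 × 0.5 = 13.655
  [7→11]: (26.69+18.58)/2 × 4 = 90.54
  Sum = 357.195 mcg/mL·h

AUC = 357.2 mcg/mL·h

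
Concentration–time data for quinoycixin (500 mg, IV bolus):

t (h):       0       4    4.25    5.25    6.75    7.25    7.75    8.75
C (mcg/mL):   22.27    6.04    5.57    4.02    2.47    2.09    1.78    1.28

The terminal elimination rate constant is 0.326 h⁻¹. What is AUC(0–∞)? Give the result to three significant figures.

AUC = 75.3 mcg/mL·h

Trapezoidal AUC_0→8.75:
  [0→4]: (22.27+6.04)/2 × 4 = 56.62
  [4→4.25]: (6.04+5.57)/2 × 0.25 = 1.45125
  [4.25→5.25]: (5.57+4.02)/2 × 1 = 4.795
  [5.25→6.75]: (4.02+2.47)/2 × 1.5 = 4.8675
  [6.75→7.25]: (2.47+2.09)/2 × 0.5 = 1.14
  [7.25→7.75]: (2.09+1.78)/2 × 0.5 = 0.9675
  [7.75→8.75]: (1.78+1.28)/2 × 1 = 1.53
  Sum = 71.37125 mcg/mL·h
Extrapolated tail: C_last / k_e = 1.28 / 0.326 = 3.926
AUC_0→∞ = 71.37125 + 3.926 = 75.29725 mcg/mL·h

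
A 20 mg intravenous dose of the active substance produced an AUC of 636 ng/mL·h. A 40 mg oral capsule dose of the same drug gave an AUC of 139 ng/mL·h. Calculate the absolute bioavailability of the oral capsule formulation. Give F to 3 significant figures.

F = 0.109

F = (AUC_ev / D_ev) / (AUC_iv / D_iv)
  = (139/40) / (636/20)
  = 3.475 / 31.8 = 0.1093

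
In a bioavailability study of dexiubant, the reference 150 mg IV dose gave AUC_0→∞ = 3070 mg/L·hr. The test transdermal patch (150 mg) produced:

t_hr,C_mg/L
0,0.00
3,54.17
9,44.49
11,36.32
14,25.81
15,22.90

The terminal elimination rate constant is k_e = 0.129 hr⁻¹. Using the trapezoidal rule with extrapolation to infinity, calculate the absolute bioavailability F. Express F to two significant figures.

F = 0.25

Trapezoidal AUC_0→15 (transdermal patch):
  [0→3]: (0.00+54.17)/2 × 3 = 81.255
  [3→9]: (54.17+44.49)/2 × 6 = 295.98
  [9→11]: (44.49+36.32)/2 × 2 = 80.81
  [11→14]: (36.32+25.81)/2 × 3 = 93.195
  [14→15]: (25.81+22.90)/2 × 1 = 24.355
  Sum = 575.595 mg/L·hr
Tail: C_last/k_e = 22.90/0.129 = 177.519
AUC_0→∞ (transdermal patch) = 575.595 + 177.519 = 753.114 mg/L·hr
F = (AUC_ev/D_ev)/(AUC_iv/D_iv) = (753.114/150)/(3070/150) = 5.02076/20.4667 = 0.2453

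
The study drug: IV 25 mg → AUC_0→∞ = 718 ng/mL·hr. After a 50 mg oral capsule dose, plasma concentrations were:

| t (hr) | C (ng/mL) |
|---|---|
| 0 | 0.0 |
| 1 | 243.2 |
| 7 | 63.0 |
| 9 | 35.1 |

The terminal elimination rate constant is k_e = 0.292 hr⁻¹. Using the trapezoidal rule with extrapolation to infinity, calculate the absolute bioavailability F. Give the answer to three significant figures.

F = 0.876

Trapezoidal AUC_0→9 (oral capsule):
  [0→1]: (0.0+243.2)/2 × 1 = 121.6
  [1→7]: (243.2+63.0)/2 × 6 = 918.6
  [7→9]: (63.0+35.1)/2 × 2 = 98.1
  Sum = 1138.3 ng/mL·hr
Tail: C_last/k_e = 35.1/0.292 = 120.205
AUC_0→∞ (oral capsule) = 1138.3 + 120.205 = 1258.505 ng/mL·hr
F = (AUC_ev/D_ev)/(AUC_iv/D_iv) = (1258.505/50)/(718/25) = 25.1701/28.72 = 0.8764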